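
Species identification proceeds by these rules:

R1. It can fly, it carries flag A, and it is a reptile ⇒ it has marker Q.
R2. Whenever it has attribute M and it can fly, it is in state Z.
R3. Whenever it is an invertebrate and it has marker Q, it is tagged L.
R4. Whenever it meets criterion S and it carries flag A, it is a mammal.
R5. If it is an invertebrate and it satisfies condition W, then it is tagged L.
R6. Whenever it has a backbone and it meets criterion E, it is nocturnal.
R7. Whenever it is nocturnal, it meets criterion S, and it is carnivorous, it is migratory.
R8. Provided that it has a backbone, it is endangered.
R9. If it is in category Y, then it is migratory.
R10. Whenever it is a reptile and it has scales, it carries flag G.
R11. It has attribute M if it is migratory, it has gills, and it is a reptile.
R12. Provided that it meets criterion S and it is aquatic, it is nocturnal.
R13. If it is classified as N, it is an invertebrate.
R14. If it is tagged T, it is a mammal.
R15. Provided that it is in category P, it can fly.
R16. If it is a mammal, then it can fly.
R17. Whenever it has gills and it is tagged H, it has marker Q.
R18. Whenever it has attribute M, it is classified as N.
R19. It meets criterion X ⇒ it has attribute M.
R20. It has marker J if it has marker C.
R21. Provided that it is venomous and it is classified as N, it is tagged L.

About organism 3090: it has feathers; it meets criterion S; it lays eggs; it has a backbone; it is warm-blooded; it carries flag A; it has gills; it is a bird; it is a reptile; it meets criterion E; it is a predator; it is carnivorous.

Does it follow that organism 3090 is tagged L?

By R4 (it meets criterion S, it carries flag A): it is a mammal.
By R6 (it has a backbone, it meets criterion E): it is nocturnal.
By R7 (it is nocturnal, it meets criterion S, it is carnivorous): it is migratory.
By R11 (it is migratory, it has gills, it is a reptile): it has attribute M.
By R16 (it is a mammal): it can fly.
By R18 (it has attribute M): it is classified as N.
By R1 (it can fly, it carries flag A, it is a reptile): it has marker Q.
By R13 (it is classified as N): it is an invertebrate.
By R3 (it is an invertebrate, it has marker Q): it is tagged L.

Yes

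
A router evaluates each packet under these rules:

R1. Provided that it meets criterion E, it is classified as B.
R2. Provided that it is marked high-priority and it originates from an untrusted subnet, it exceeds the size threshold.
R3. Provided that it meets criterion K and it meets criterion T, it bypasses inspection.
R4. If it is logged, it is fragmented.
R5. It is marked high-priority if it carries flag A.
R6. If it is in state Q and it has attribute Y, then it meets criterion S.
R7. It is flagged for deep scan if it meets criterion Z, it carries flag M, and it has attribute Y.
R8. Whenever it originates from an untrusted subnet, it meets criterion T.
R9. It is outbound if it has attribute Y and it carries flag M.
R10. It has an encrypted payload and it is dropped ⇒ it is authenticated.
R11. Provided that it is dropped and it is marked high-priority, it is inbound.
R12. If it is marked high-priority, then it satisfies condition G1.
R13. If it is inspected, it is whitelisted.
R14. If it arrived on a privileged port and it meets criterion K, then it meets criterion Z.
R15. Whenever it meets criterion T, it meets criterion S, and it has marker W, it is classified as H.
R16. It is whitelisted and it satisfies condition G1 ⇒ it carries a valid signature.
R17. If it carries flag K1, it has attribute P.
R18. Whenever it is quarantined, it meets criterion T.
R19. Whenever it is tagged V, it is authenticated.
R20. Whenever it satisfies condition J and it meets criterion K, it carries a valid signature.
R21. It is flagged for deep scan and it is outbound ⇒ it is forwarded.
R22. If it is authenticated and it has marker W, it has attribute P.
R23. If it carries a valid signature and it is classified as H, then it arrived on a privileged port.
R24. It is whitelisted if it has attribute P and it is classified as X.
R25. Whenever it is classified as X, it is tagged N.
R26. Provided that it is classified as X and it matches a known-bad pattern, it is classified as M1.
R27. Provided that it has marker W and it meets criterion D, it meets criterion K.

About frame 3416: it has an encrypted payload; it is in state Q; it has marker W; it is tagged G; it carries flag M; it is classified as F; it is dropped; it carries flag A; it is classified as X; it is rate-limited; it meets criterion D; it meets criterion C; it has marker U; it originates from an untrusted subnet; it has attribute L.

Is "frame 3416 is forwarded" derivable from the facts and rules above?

Forward chaining from the given facts derives: is marked high-priority, meets criterion T, is authenticated, is inbound, satisfies condition G1, has attribute P, is whitelisted, is tagged N, meets criterion K, exceeds the size threshold, bypasses inspection, carries a valid signature.
The only rule concluding "it is forwarded" is R21, which needs "it is flagged for deep scan"; that is never established.

No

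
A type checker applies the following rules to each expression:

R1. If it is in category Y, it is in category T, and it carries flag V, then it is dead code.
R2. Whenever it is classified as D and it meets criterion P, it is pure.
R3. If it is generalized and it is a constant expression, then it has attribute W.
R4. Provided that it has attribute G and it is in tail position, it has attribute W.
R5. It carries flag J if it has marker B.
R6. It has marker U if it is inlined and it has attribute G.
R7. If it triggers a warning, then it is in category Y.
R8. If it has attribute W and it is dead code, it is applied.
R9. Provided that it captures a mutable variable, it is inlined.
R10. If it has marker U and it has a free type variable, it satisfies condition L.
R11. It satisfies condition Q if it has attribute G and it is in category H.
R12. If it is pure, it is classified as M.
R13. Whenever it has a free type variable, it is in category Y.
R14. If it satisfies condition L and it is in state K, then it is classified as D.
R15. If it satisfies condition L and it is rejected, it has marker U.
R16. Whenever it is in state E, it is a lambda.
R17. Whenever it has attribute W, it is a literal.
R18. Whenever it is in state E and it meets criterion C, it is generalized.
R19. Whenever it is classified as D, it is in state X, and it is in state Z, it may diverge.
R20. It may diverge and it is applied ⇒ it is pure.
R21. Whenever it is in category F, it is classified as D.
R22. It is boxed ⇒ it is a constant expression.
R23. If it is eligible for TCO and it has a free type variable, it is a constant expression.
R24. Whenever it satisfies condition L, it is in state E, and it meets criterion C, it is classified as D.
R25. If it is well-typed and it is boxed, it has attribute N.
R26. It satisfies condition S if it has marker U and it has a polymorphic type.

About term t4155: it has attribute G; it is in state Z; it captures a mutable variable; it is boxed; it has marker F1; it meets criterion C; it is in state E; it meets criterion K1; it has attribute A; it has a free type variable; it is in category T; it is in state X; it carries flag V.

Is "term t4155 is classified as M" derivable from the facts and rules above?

By R9 (it captures a mutable variable): it is inlined.
By R13 (it has a free type variable): it is in category Y.
By R18 (it is in state E, it meets criterion C): it is generalized.
By R22 (it is boxed): it is a constant expression.
By R1 (it is in category Y, it is in category T, it carries flag V): it is dead code.
By R3 (it is generalized, it is a constant expression): it has attribute W.
By R6 (it is inlined, it has attribute G): it has marker U.
By R8 (it has attribute W, it is dead code): it is applied.
By R10 (it has marker U, it has a free type variable): it satisfies condition L.
By R24 (it satisfies condition L, it is in state E, it meets criterion C): it is classified as D.
By R19 (it is classified as D, it is in state X, it is in state Z): it may diverge.
By R20 (it may diverge, it is applied): it is pure.
By R12 (it is pure): it is classified as M.

Yes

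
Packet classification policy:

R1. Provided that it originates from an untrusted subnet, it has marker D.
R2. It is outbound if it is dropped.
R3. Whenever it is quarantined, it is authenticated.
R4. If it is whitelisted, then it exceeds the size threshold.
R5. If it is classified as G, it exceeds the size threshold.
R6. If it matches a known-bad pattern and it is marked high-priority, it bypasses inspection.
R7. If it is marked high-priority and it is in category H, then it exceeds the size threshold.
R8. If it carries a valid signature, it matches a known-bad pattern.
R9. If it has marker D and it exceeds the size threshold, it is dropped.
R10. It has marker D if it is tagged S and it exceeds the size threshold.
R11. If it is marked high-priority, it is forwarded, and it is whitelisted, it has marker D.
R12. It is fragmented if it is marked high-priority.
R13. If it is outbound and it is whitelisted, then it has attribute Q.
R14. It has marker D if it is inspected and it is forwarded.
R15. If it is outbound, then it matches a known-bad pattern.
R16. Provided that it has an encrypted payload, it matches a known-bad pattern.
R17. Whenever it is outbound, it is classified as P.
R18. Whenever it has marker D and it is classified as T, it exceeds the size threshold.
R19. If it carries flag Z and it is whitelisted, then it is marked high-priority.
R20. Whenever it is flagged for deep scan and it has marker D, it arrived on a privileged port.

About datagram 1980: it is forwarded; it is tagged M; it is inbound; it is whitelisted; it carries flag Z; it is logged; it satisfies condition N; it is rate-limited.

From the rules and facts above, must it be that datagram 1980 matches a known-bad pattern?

Yes

By R4 (it is whitelisted): it exceeds the size threshold.
By R19 (it carries flag Z, it is whitelisted): it is marked high-priority.
By R11 (it is marked high-priority, it is forwarded, it is whitelisted): it has marker D.
By R9 (it has marker D, it exceeds the size threshold): it is dropped.
By R2 (it is dropped): it is outbound.
By R15 (it is outbound): it matches a known-bad pattern.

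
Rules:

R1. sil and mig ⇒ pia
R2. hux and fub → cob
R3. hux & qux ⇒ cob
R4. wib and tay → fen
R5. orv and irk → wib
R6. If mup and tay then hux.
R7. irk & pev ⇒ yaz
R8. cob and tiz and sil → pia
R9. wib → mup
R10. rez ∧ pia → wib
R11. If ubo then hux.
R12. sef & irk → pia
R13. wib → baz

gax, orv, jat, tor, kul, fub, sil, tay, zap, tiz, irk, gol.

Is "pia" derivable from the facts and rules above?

Yes

wib  (by R5: orv, irk)
mup  (by R9: wib)
hux  (by R6: mup, tay)
cob  (by R2: hux, fub)
pia  (by R8: cob, tiz, sil)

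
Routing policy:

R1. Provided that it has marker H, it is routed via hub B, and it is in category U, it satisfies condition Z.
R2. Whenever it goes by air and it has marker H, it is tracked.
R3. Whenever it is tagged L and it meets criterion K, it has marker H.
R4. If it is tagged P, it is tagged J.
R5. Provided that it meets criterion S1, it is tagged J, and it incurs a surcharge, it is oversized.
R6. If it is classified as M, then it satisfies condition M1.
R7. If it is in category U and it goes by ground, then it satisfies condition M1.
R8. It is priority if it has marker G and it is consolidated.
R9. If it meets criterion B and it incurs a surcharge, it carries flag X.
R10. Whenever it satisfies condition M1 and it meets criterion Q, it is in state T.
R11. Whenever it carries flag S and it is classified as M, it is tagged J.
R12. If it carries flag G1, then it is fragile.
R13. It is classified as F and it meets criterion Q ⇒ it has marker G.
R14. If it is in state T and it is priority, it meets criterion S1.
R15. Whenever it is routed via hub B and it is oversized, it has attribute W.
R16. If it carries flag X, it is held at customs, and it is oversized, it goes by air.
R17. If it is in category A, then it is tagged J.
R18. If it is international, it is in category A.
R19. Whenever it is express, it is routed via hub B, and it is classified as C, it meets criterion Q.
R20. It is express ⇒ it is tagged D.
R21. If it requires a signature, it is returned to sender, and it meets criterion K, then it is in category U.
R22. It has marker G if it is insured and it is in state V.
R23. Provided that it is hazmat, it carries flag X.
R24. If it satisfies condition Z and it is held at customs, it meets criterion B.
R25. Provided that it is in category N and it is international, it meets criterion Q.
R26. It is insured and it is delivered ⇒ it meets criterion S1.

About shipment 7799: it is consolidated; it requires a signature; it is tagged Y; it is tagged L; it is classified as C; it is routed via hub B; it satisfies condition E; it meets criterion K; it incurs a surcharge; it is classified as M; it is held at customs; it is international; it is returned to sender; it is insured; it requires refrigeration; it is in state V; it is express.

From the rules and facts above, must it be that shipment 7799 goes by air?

Yes

By R3 (it is tagged L, it meets criterion K): it has marker H.
By R6 (it is classified as M): it satisfies condition M1.
By R18 (it is international): it is in category A.
By R19 (it is express, it is routed via hub B, it is classified as C): it meets criterion Q.
By R21 (it requires a signature, it is returned to sender, it meets criterion K): it is in category U.
By R22 (it is insured, it is in state V): it has marker G.
By R1 (it has marker H, it is routed via hub B, it is in category U): it satisfies condition Z.
By R8 (it has marker G, it is consolidated): it is priority.
By R10 (it satisfies condition M1, it meets criterion Q): it is in state T.
By R14 (it is in state T, it is priority): it meets criterion S1.
By R17 (it is in category A): it is tagged J.
By R24 (it satisfies condition Z, it is held at customs): it meets criterion B.
By R5 (it meets criterion S1, it is tagged J, it incurs a surcharge): it is oversized.
By R9 (it meets criterion B, it incurs a surcharge): it carries flag X.
By R16 (it carries flag X, it is held at customs, it is oversized): it goes by air.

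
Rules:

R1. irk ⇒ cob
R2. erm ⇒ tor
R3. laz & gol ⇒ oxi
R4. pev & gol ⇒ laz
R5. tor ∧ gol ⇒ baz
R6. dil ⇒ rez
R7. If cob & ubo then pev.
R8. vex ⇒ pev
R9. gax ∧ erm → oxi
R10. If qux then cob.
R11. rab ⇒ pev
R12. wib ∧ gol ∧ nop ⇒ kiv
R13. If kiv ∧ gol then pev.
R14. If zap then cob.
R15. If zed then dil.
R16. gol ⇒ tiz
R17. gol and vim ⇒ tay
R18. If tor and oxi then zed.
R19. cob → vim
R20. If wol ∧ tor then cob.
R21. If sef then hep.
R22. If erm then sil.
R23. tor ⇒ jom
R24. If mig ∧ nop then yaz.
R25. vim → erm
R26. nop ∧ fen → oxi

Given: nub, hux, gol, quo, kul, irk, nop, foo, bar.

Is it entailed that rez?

No

Forward chaining from the given facts derives: cob, tiz, vim, erm, tor, baz, tay, sil, jom.
The only rule concluding rez is R6, which needs dil; that is never established.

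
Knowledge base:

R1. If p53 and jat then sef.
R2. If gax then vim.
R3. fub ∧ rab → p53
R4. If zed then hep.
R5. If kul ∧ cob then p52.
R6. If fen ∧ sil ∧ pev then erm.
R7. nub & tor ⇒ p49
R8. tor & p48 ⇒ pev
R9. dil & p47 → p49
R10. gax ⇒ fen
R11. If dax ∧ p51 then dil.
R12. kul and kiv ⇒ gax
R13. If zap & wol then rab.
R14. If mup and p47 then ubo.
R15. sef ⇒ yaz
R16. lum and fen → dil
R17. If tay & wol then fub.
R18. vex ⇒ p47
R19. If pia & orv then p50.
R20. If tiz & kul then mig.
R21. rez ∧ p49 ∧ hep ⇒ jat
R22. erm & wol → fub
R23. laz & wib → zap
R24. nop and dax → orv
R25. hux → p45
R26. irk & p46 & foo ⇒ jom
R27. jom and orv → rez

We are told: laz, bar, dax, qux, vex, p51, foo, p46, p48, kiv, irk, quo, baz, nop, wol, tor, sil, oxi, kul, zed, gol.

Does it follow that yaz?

Forward chaining from the given facts derives: hep, pev, dil, gax, p47, orv, jom, rez, vim, p49, fen, jat, erm, fub.
The only rule concluding yaz is R15, which needs sef; that is never established.

No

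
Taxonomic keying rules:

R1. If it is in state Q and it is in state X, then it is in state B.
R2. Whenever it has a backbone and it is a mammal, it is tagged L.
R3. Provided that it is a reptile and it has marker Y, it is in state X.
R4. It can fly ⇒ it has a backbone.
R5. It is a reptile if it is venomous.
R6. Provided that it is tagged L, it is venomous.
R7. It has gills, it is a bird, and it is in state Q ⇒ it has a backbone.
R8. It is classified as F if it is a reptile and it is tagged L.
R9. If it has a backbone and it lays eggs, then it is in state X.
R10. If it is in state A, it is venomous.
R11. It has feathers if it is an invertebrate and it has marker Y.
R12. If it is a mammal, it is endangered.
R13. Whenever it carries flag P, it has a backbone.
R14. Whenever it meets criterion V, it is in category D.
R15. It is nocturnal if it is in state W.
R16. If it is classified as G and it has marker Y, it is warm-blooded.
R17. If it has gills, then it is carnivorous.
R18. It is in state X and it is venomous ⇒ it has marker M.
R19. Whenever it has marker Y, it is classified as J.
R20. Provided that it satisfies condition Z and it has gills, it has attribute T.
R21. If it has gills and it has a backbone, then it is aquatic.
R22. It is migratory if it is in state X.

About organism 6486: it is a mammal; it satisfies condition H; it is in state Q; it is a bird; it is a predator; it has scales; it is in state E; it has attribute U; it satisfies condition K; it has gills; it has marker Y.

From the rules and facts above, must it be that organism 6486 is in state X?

Yes

By R7 (it has gills, it is a bird, it is in state Q): it has a backbone.
By R2 (it has a backbone, it is a mammal): it is tagged L.
By R6 (it is tagged L): it is venomous.
By R5 (it is venomous): it is a reptile.
By R3 (it is a reptile, it has marker Y): it is in state X.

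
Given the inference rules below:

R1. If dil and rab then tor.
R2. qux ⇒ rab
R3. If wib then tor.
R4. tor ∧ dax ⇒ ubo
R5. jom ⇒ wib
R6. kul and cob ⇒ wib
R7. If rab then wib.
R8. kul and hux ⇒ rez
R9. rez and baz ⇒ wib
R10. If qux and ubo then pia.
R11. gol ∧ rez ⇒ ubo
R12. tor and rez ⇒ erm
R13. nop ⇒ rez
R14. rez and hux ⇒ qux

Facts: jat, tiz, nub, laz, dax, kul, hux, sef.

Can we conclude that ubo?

Yes

rez  (by R8: kul, hux)
qux  (by R14: rez, hux)
rab  (by R2: qux)
wib  (by R7: rab)
tor  (by R3: wib)
ubo  (by R4: tor, dax)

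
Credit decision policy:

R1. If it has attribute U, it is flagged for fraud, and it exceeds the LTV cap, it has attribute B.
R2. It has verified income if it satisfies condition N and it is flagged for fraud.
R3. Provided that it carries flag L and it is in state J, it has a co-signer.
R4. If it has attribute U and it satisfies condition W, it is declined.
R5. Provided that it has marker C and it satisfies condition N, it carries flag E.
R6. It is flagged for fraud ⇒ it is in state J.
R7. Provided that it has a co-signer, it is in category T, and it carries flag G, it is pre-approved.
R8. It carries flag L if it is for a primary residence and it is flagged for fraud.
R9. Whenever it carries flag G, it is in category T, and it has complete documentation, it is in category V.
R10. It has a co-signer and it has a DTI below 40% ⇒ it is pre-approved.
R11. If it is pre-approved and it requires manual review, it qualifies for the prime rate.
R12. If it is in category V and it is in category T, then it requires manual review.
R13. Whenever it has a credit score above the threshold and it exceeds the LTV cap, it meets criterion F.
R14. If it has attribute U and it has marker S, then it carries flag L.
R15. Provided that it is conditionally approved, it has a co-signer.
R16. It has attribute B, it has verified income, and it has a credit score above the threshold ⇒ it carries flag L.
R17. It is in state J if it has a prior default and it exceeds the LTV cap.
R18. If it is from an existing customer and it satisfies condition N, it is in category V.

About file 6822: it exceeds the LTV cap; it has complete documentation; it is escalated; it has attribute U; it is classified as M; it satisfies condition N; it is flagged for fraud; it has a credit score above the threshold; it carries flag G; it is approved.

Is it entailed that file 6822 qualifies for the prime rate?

Forward chaining from the given facts derives: has attribute B, has verified income, is in state J, meets criterion F, carries flag L, has a co-signer.
The only rule concluding "it qualifies for the prime rate" is R11, which needs "it is pre-approved"; that is never established.

No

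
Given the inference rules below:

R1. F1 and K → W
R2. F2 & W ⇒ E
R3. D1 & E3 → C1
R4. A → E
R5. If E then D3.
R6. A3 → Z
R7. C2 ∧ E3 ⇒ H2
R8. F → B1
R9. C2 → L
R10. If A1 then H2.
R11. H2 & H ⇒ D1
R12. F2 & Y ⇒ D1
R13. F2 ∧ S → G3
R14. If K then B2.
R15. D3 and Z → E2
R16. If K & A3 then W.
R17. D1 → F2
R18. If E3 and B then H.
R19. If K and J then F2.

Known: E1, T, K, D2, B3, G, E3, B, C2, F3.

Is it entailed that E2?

No

Forward chaining from the given facts derives: H2, L, B2, H, D1, F2, C1.
The only rule concluding E2 is R15, which needs D3; that is never established.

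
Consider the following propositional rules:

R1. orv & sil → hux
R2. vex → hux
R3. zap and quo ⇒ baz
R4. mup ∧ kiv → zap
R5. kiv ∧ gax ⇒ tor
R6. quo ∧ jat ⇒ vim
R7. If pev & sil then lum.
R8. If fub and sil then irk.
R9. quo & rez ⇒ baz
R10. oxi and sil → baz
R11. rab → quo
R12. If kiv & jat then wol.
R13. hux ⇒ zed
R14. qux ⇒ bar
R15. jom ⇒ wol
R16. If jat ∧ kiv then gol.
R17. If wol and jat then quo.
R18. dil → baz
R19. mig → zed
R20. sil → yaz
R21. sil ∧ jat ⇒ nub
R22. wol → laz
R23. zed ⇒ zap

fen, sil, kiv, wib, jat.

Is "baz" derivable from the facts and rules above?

Forward chaining from the given facts derives: wol, gol, quo, yaz, nub, laz, vim.
Rules concluding baz: R3 needs zap; R9 needs rez; R10 needs oxi; R18 needs dil — none of these are established.

No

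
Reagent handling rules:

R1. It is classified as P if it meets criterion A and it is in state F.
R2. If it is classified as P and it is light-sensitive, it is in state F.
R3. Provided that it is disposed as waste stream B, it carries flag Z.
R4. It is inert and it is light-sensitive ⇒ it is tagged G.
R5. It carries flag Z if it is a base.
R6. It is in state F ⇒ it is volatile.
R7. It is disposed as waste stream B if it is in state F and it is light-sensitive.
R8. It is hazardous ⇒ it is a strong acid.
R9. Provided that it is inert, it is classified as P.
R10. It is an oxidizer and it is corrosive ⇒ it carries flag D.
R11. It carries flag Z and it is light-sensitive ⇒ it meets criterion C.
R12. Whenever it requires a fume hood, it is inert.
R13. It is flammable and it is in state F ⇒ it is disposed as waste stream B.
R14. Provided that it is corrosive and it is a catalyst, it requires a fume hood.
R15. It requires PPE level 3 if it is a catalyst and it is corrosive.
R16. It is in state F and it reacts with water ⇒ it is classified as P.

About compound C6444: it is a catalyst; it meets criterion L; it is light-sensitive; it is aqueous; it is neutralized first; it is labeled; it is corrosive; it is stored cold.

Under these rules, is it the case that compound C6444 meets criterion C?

Yes

By R14 (it is corrosive, it is a catalyst): it requires a fume hood.
By R12 (it requires a fume hood): it is inert.
By R9 (it is inert): it is classified as P.
By R2 (it is classified as P, it is light-sensitive): it is in state F.
By R7 (it is in state F, it is light-sensitive): it is disposed as waste stream B.
By R3 (it is disposed as waste stream B): it carries flag Z.
By R11 (it carries flag Z, it is light-sensitive): it meets criterion C.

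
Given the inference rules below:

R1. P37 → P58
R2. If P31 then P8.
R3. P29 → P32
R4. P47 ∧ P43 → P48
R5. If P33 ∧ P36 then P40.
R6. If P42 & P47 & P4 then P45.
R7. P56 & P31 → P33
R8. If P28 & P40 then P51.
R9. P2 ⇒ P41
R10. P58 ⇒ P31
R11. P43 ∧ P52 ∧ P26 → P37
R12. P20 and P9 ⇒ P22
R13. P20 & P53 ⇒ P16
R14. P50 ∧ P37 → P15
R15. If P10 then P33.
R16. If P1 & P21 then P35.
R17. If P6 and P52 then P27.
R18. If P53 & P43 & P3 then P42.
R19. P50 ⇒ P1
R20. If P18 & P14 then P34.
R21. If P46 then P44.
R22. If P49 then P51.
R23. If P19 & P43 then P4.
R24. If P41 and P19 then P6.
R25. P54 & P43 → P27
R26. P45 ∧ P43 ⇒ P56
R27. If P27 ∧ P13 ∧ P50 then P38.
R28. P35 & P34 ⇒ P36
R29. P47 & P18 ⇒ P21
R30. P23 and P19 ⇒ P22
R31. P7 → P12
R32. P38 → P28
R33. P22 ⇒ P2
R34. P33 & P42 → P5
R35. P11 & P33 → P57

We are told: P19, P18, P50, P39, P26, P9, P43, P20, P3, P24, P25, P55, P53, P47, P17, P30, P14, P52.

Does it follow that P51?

Forward chaining from the given facts derives: P48, P37, P22, P16, P15, P42, P1, P34, P4, P21, P2, P58, P45, P41, P31, P35, P6, P56, P36, P8, P33, P27, P5, P40.
Rules concluding P51: R8 needs P28; R22 needs P49 — none of these are established.

No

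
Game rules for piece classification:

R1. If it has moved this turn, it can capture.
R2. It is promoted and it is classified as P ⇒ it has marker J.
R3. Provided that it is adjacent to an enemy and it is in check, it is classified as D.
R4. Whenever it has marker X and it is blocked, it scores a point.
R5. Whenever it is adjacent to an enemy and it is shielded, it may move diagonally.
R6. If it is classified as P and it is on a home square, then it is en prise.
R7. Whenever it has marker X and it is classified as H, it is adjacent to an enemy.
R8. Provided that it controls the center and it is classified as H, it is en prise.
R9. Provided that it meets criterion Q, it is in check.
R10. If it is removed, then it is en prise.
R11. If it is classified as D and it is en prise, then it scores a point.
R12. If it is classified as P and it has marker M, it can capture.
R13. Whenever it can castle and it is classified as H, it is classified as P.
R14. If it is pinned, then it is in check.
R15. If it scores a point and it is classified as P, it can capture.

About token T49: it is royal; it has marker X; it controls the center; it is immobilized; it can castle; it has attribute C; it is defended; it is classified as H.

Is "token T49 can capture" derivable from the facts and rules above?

No

Forward chaining from the given facts derives: is adjacent to an enemy, is en prise, is classified as P.
Rules concluding "it can capture": R1 needs "it has moved this turn"; R12 needs "it has marker M"; R15 needs "it scores a point" — none of these are established.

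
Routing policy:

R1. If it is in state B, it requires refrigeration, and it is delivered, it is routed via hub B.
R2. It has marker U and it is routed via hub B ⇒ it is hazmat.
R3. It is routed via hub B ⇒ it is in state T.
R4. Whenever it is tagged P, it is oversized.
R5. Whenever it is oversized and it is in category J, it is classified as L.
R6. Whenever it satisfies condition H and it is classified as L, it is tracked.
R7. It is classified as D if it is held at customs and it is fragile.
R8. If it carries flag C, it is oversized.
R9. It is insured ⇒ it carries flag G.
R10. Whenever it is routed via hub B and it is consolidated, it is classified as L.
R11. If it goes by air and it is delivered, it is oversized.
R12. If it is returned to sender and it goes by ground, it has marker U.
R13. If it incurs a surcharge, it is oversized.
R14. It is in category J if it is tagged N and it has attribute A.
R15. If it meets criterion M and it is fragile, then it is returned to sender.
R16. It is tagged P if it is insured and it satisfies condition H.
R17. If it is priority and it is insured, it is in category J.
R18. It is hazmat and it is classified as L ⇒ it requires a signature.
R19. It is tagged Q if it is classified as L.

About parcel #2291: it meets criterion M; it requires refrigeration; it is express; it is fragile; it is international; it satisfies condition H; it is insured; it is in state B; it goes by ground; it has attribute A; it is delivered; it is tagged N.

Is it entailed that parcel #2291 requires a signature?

By R1 (it is in state B, it requires refrigeration, it is delivered): it is routed via hub B.
By R14 (it is tagged N, it has attribute A): it is in category J.
By R15 (it meets criterion M, it is fragile): it is returned to sender.
By R16 (it is insured, it satisfies condition H): it is tagged P.
By R4 (it is tagged P): it is oversized.
By R5 (it is oversized, it is in category J): it is classified as L.
By R12 (it is returned to sender, it goes by ground): it has marker U.
By R2 (it has marker U, it is routed via hub B): it is hazmat.
By R18 (it is hazmat, it is classified as L): it requires a signature.

Yes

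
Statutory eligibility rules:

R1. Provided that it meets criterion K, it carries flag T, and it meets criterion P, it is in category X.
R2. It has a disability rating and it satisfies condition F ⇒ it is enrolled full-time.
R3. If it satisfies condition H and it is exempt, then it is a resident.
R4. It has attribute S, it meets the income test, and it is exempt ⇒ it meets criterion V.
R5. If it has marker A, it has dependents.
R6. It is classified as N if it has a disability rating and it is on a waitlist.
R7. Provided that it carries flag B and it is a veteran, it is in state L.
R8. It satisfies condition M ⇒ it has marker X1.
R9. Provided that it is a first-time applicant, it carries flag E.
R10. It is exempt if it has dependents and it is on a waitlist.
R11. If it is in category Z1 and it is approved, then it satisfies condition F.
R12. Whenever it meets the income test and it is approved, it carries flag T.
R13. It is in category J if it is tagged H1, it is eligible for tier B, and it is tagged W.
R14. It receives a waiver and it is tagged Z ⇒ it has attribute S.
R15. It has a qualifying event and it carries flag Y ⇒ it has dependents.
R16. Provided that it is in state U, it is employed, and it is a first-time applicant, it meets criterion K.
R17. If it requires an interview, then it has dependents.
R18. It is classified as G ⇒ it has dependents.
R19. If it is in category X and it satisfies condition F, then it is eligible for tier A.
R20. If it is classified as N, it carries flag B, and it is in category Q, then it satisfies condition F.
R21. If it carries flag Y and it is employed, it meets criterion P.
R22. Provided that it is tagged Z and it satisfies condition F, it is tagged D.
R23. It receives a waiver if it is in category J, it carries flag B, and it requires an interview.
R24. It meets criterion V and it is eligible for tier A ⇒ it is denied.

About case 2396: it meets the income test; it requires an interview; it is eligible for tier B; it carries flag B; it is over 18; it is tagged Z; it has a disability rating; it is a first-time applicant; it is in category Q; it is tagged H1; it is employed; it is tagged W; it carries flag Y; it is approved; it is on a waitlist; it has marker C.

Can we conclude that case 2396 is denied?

No

Forward chaining from the given facts derives: is classified as N, carries flag E, carries flag T, is in category J, has dependents, satisfies condition F, meets criterion P, is tagged D, receives a waiver, is enrolled full-time, is exempt, has attribute S, meets criterion V.
The only rule concluding "it is denied" is R24, which needs "it is eligible for tier A"; that is never established.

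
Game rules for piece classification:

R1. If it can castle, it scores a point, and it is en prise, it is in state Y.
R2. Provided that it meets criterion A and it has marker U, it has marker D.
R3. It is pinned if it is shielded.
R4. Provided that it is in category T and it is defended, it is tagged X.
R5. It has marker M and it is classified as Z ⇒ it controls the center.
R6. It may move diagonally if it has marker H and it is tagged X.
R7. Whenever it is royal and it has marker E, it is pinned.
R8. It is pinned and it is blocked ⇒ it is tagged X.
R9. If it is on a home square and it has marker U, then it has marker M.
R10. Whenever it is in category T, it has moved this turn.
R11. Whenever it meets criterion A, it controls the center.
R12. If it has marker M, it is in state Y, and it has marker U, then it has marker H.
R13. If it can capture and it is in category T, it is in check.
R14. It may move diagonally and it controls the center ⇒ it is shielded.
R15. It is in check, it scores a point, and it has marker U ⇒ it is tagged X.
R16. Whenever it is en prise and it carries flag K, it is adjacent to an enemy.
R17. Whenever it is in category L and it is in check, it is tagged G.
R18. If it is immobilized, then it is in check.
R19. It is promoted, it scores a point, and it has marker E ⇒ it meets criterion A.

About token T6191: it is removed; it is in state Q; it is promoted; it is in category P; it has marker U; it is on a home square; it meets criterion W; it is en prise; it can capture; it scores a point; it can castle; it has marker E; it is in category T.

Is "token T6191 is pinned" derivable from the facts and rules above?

Yes

By R1 (it can castle, it scores a point, it is en prise): it is in state Y.
By R9 (it is on a home square, it has marker U): it has marker M.
By R12 (it has marker M, it is in state Y, it has marker U): it has marker H.
By R13 (it can capture, it is in category T): it is in check.
By R15 (it is in check, it scores a point, it has marker U): it is tagged X.
By R19 (it is promoted, it scores a point, it has marker E): it meets criterion A.
By R6 (it has marker H, it is tagged X): it may move diagonally.
By R11 (it meets criterion A): it controls the center.
By R14 (it may move diagonally, it controls the center): it is shielded.
By R3 (it is shielded): it is pinned.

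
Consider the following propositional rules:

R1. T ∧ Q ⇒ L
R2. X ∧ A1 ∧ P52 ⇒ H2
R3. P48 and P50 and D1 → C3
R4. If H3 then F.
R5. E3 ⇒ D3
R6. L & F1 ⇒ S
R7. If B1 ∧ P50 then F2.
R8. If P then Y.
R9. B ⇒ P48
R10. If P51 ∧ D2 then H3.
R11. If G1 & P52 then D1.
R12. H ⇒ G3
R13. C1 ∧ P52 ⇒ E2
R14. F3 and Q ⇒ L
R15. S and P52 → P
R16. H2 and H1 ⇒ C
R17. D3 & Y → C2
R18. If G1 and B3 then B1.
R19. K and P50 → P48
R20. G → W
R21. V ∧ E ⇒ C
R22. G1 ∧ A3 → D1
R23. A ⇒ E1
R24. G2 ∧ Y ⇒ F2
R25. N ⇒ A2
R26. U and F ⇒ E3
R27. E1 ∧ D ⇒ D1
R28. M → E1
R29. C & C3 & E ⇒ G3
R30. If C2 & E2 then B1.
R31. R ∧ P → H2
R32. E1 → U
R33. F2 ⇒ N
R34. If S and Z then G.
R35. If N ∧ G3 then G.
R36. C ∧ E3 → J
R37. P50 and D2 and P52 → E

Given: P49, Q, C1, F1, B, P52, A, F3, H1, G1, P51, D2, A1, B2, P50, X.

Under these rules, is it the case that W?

H2  (by R2: X, A1, P52)
P48  (by R9: B)
H3  (by R10: P51, D2)
D1  (by R11: G1, P52)
E2  (by R13: C1, P52)
L  (by R14: F3, Q)
C  (by R16: H2, H1)
E1  (by R23: A)
U  (by R32: E1)
E  (by R37: P50, D2, P52)
C3  (by R3: P48, P50, D1)
F  (by R4: H3)
S  (by R6: L, F1)
P  (by R15: S, P52)
E3  (by R26: U, F)
G3  (by R29: C, C3, E)
D3  (by R5: E3)
Y  (by R8: P)
C2  (by R17: D3, Y)
B1  (by R30: C2, E2)
F2  (by R7: B1, P50)
N  (by R33: F2)
G  (by R35: N, G3)
W  (by R20: G)

Yes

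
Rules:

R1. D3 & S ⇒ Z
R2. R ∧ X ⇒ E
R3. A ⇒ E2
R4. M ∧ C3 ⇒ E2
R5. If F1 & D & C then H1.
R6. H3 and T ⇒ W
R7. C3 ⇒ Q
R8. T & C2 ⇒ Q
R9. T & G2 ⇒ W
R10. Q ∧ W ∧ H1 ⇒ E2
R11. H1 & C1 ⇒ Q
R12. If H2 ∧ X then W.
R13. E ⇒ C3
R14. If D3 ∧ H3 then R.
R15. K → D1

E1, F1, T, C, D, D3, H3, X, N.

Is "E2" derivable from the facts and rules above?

Yes

H1  (by R5: F1, D, C)
W  (by R6: H3, T)
R  (by R14: D3, H3)
E  (by R2: R, X)
C3  (by R13: E)
Q  (by R7: C3)
E2  (by R10: Q, W, H1)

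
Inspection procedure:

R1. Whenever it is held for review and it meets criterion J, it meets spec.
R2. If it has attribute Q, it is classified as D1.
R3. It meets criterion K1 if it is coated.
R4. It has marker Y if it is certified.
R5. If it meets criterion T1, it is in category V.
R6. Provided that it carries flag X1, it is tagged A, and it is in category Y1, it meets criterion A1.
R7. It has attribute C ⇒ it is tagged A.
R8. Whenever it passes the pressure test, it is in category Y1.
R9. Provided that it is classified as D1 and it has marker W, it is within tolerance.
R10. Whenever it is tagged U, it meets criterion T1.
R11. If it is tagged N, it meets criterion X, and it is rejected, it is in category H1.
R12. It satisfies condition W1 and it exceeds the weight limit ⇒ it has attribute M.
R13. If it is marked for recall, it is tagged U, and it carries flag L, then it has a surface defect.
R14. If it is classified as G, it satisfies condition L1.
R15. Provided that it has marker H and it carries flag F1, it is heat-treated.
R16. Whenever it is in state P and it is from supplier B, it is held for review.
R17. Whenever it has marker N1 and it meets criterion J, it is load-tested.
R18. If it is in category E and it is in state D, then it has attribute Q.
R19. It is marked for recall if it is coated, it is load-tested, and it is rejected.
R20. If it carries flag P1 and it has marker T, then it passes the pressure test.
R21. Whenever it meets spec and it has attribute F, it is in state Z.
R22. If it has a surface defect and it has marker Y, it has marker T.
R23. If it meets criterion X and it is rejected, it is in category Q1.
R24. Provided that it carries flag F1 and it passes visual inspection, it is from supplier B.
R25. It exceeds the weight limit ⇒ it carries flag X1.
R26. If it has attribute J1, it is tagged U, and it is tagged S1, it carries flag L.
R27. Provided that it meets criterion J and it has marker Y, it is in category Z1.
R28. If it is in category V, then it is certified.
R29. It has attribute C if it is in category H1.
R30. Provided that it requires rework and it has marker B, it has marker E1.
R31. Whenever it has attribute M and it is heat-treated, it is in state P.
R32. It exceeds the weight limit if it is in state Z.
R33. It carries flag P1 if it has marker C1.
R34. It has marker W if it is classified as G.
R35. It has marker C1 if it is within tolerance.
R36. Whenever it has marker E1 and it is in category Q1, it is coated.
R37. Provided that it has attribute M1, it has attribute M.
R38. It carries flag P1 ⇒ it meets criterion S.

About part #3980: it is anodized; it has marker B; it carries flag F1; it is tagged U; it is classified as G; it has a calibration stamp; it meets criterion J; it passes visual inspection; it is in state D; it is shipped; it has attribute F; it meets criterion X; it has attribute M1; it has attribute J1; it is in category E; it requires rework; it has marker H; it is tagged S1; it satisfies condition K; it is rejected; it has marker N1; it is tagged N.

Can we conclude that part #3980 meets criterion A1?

Yes

By R10 (it is tagged U): it meets criterion T1.
By R11 (it is tagged N, it meets criterion X, it is rejected): it is in category H1.
By R15 (it has marker H, it carries flag F1): it is heat-treated.
By R17 (it has marker N1, it meets criterion J): it is load-tested.
By R18 (it is in category E, it is in state D): it has attribute Q.
By R23 (it meets criterion X, it is rejected): it is in category Q1.
By R24 (it carries flag F1, it passes visual inspection): it is from supplier B.
By R26 (it has attribute J1, it is tagged U, it is tagged S1): it carries flag L.
By R29 (it is in category H1): it has attribute C.
By R30 (it requires rework, it has marker B): it has marker E1.
By R34 (it is classified as G): it has marker W.
By R36 (it has marker E1, it is in category Q1): it is coated.
By R37 (it has attribute M1): it has attribute M.
By R2 (it has attribute Q): it is classified as D1.
By R5 (it meets criterion T1): it is in category V.
By R7 (it has attribute C): it is tagged A.
By R9 (it is classified as D1, it has marker W): it is within tolerance.
By R19 (it is coated, it is load-tested, it is rejected): it is marked for recall.
By R28 (it is in category V): it is certified.
By R31 (it has attribute M, it is heat-treated): it is in state P.
By R35 (it is within tolerance): it has marker C1.
By R4 (it is certified): it has marker Y.
By R13 (it is marked for recall, it is tagged U, it carries flag L): it has a surface defect.
By R16 (it is in state P, it is from supplier B): it is held for review.
By R22 (it has a surface defect, it has marker Y): it has marker T.
By R33 (it has marker C1): it carries flag P1.
By R1 (it is held for review, it meets criterion J): it meets spec.
By R20 (it carries flag P1, it has marker T): it passes the pressure test.
By R21 (it meets spec, it has attribute F): it is in state Z.
By R32 (it is in state Z): it exceeds the weight limit.
By R8 (it passes the pressure test): it is in category Y1.
By R25 (it exceeds the weight limit): it carries flag X1.
By R6 (it carries flag X1, it is tagged A, it is in category Y1): it meets criterion A1.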